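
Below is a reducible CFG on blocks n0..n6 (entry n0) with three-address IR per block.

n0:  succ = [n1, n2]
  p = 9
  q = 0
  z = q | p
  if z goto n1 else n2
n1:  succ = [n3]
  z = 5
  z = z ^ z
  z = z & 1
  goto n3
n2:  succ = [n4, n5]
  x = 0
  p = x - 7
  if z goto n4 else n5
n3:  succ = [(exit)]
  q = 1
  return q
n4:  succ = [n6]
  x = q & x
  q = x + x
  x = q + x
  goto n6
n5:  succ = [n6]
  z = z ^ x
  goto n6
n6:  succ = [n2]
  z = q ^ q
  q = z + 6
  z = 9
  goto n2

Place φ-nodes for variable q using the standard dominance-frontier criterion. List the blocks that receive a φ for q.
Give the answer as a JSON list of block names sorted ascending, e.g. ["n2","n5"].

idom tree: n1←n0 n2←n0 n3←n1 n4←n2 n5←n2 n6←n2
Dom at joins:
  n2: preds {n0,n6}: {n0} ∩ {n0,n2,n6} = {n0}; idom=n0
  n6: preds {n4,n5}: {n0,n2,n4} ∩ {n0,n2,n5} = {n0,n2}; idom=n2

DF derivation:
  join n2 pred n0: · stop@n0
  join n2 pred n6: n6→n2 stop@n0
  join n6 pred n4: n4 stop@n2
  join n6 pred n5: n5 stop@n2
  n0 → ∅
  n1 → ∅
  n2 → {n2}
  n3 → ∅
  n4 → {n6}
  n5 → {n6}
  n6 → {n2}

φ for q: defs {n0,n3,n4,n6}
  DF⁺ = {n2,n6}

Answer: ["n2", "n6"]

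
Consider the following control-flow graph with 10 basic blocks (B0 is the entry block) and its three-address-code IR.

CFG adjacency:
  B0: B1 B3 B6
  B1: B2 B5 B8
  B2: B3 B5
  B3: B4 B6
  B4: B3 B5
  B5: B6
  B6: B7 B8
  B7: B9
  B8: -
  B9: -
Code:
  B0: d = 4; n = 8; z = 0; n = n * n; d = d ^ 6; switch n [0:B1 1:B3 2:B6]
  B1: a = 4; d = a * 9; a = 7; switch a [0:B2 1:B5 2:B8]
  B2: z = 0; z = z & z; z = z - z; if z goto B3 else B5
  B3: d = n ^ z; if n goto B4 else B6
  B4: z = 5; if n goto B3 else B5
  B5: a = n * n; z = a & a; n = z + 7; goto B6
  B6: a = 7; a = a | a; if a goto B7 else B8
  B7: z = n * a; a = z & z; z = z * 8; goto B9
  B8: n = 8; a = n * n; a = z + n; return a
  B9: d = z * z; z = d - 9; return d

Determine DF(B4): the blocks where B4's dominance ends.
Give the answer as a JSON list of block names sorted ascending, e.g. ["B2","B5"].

idom tree: B1←B0 B2←B1 B3←B0 B4←B3 B5←B0 B6←B0 B7←B6 B8←B0 B9←B7
Dom∩ at merges:
  B3: preds {B0,B2,B4}: {B0} ∩ {B0,B1,B2} ∩ {B0,B3,B4} = {B0}; idom=B0
  B5: preds {B1,B2,B4}: {B0,B1} ∩ {B0,B1,B2} ∩ {B0,B3,B4} = {B0}; idom=B0
  B6: preds {B0,B3,B5}: {B0} ∩ {B0,B3} ∩ {B0,B5} = {B0}; idom=B0
  B8: preds {B1,B6}: {B0,B1} ∩ {B0,B6} = {B0}; idom=B0

DF walk-up:
  B3←B0: walk · to B0
  B3←B2: walk B2→B1 to B0
  B3←B4: walk B4→B3 to B0
  B5←B1: walk B1 to B0
  B5←B2: walk B2→B1 to B0
  B5←B4: walk B4→B3 to B0
  B6←B0: walk · to B0
  B6←B3: walk B3 to B0
  B6←B5: walk B5 to B0
  B8←B1: walk B1 to B0
  B8←B6: walk B6 to B0
  B0 → ∅
  B1 → {B3,B5,B8}
  B2 → {B3,B5}
  B3 → {B3,B5,B6}
  B4 → {B3,B5}
  B5 → {B6}
  B6 → {B8}
  B7 → ∅
  B8 → ∅
  B9 → ∅

DF(B4) = ["B3", "B5"]

Answer: ["B3", "B5"]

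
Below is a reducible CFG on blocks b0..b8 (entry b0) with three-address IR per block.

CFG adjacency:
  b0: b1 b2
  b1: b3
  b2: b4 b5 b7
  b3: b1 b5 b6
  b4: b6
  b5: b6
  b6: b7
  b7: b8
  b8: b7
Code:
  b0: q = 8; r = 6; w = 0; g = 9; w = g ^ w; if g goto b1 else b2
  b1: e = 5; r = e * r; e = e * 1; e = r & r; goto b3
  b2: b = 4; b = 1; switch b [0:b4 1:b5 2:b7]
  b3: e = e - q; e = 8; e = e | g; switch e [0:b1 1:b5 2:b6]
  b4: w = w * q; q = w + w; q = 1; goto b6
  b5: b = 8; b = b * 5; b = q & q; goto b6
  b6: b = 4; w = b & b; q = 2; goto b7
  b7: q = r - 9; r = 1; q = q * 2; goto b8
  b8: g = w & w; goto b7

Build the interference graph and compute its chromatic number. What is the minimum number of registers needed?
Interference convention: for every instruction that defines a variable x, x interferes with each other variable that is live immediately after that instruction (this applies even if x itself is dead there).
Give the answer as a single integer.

def/use:
  b0: {g,q,r,w} / ∅
  b1: {e,r} / {r}
  b2: {b} / ∅
  b3: {e} / {e,g,q}
  b4: {q,w} / {q,w}
  b5: {b} / {q}
  b6: {b,q,w} / ∅
  b7: {q,r} / {r}
  b8: {g} / {w}

Backward fixpoint:
  live b0: ∅→{g,q,r,w}
  live b1: {g,q,r}→{e,g,q,r}
  live b2: {q,r,w}→{q,r,w}
  live b3: {e,g,q,r}→{g,q,r}
  live b4: {q,r,w}→{r}
  live b5: {q,r}→{r}
  live b6: {r}→{r,w}
  live b7: {r,w}→{r,w}
  live b8: {r,w}→{r,w}

Interfere edges:
  b — {q,r,w}
  e — {g,q,r}
  g — {e,q,r,w}
  q — {b,e,g,r,w}
  r — {b,e,g,q,w}
  w — {b,g,q,r}

Colouring:
  {b,q,r,w} pairwise interfere (4-clique) ⇒ χ ≥ 4
  assign b→R2 e→R3 g→R2 q→R0 r→R1 w→R3 — no edge inside a register ⇒ χ ≤ 4
  χ = 4

Answer: 4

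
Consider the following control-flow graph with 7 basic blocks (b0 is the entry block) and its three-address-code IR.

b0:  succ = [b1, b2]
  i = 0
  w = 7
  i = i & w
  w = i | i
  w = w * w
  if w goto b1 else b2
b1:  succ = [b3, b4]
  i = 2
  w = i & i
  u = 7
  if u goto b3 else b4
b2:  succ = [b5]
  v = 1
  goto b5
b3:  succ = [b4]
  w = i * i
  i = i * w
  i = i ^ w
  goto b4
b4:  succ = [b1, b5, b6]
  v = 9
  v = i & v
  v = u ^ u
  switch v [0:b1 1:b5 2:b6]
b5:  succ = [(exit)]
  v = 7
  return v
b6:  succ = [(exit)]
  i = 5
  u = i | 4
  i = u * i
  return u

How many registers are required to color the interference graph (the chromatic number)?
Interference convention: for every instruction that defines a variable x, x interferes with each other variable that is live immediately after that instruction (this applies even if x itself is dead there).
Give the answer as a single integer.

Answer: 3

Working:
def/use:
  b0: def={i,w} ue=∅
  b1: def={i,u,w} ue=∅
  b2: def={v} ue=∅
  b3: def={i,w} ue={i}
  b4: def={v} ue={i,u}
  b5: def={v} ue=∅
  b6: def={i,u} ue=∅

Backward fixpoint:
  live b0: ∅→∅
  live b1: ∅→{i,u}
  live b2: ∅→∅
  live b3: {i,u}→{i,u}
  live b4: {i,u}→∅
  live b5: ∅→∅
  live b6: ∅→∅

Interfere edges:
  i↔{u,v,w}
  u↔{i,v,w}
  v↔{i,u}
  w↔{i,u}

Colouring:
  lower bound: {i,u,v} mutually conflict ⇒ χ ≥ 3
  3-colouring: c0={i}  c1={u}  c2={v,w}
  χ = 3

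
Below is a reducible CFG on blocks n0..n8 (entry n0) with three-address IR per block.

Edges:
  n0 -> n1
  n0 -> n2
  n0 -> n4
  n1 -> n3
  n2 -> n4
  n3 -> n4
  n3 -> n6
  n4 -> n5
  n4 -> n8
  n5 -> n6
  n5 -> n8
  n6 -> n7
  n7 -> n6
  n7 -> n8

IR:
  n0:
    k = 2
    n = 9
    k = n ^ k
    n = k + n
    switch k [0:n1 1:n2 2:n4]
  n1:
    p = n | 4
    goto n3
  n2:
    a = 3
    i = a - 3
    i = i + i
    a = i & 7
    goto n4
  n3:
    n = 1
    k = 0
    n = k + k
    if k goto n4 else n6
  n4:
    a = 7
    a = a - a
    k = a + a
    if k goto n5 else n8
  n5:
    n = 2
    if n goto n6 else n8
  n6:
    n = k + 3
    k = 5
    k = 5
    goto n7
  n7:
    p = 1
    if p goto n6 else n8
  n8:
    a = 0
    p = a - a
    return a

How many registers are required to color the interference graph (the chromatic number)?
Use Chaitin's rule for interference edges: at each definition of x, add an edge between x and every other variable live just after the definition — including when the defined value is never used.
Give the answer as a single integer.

Per-block:
  n0 def {k,n} use ∅
  n1 def {p} use {n}
  n2 def {a,i} use ∅
  n3 def {k,n} use ∅
  n4 def {a,k} use ∅
  n5 def {n} use ∅
  n6 def {k,n} use {k}
  n7 def {p} use ∅
  n8 def {a,p} use ∅

Live sets:
  n0 li=∅ lo={n}
  n1 li={n} lo=∅
  n2 li=∅ lo=∅
  n3 li=∅ lo={k}
  n4 li=∅ lo={k}
  n5 li={k} lo={k}
  n6 li={k} lo={k}
  n7 li={k} lo={k}
  n8 li=∅ lo=∅

Conflict graph:
  a — {p}
  i — ∅
  k — {n,p}
  n — {k}
  p — {a,k}

Chromatic number:
  {a,p} pairwise interfere (2-clique) ⇒ χ ≥ 2
  2-colouring: r0={a,i,k}  r1={n,p}
  χ = 2

Answer: 2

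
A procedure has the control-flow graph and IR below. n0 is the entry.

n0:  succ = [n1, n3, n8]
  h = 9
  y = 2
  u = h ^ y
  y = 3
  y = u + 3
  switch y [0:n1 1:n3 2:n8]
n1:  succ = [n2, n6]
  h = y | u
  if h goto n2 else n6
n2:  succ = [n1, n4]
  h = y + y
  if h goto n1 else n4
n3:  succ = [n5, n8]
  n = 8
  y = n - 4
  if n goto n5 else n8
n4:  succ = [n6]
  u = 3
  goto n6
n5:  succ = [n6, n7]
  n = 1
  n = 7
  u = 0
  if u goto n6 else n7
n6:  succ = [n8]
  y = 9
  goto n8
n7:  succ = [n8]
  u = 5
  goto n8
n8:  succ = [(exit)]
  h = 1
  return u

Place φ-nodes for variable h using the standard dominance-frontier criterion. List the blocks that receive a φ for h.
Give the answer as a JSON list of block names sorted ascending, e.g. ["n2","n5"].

idom tree: n1←n0 n2←n1 n3←n0 n4←n2 n5←n3 n6←n0 n7←n5 n8←n0
Join-block Dom:
  n1: preds {n0,n2}: {n0} ∩ {n0,n1,n2} = {n0}; idom=n0
  n6: preds {n1,n4,n5}: {n0,n1} ∩ {n0,n1,n2,n4} ∩ {n0,n3,n5} = {n0}; idom=n0
  n8: preds {n0,n3,n6,n7}: {n0} ∩ {n0,n3} ∩ {n0,n6} ∩ {n0,n3,n5,n7} = {n0}; idom=n0

DF walk-up:
  join n1 pred n0: · stop@n0
  join n1 pred n2: n2→n1 stop@n0
  join n6 pred n1: n1 stop@n0
  join n6 pred n4: n4→n2→n1 stop@n0
  join n6 pred n5: n5→n3 stop@n0
  join n8 pred n0: · stop@n0
  join n8 pred n3: n3 stop@n0
  join n8 pred n6: n6 stop@n0
  join n8 pred n7: n7→n5→n3 stop@n0
  DF(n0)=∅
  DF(n1)={n1,n6}
  DF(n2)={n1,n6}
  DF(n3)={n6,n8}
  DF(n4)={n6}
  DF(n5)={n6,n8}
  DF(n6)={n8}
  DF(n7)={n8}
  DF(n8)=∅

φ for h: defs {n0,n1,n2,n8}
  DF⁺ = {n1,n6,n8}

Answer: ["n1", "n6", "n8"]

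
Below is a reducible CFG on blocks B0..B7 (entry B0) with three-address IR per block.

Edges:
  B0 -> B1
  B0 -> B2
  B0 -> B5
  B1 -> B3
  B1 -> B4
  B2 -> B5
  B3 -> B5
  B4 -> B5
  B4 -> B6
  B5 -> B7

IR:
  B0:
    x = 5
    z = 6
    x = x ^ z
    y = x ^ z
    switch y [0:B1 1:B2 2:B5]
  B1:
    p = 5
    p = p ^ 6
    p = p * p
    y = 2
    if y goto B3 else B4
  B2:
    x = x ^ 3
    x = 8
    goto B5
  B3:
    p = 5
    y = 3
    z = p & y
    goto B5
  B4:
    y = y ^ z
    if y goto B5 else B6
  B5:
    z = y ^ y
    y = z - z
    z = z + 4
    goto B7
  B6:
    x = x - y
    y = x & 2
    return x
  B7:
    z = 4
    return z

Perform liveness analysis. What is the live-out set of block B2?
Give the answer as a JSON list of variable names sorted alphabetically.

Block summaries:
  B0 def {x,y,z} use ∅
  B1 def {p,y} use ∅
  B2 def {x} use {x}
  B3 def {p,y,z} use ∅
  B4 def {y} use {y,z}
  B5 def {y,z} use {y}
  B6 def {x,y} use {x,y}
  B7 def {z} use ∅

Liveness:
  live B0: ∅→{x,y,z}
  live B1: {x,z}→{x,y,z}
  live B2: {x,y}→{y}
  live B3: ∅→{y}
  live B4: {x,y,z}→{x,y}
  live B5: {y}→∅
  live B6: {x,y}→∅
  live B7: ∅→∅

live-out(B2) = ["y"]

Answer: ["y"]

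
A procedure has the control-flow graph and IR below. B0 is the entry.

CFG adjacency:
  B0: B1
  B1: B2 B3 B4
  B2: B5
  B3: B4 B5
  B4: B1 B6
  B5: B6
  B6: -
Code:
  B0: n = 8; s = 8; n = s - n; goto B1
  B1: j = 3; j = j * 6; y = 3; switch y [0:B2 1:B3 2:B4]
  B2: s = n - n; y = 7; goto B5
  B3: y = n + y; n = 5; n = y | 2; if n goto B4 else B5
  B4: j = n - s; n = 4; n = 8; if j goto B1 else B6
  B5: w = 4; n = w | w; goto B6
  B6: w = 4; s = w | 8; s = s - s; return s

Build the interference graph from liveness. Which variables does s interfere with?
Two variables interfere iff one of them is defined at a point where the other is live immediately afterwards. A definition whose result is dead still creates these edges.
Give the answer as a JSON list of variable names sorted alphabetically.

Answer: ["j", "n", "y"]

Working:
def/use:
  B0: {n,s} / ∅
  B1: {j,y} / ∅
  B2: {s,y} / {n}
  B3: {n,y} / {n,y}
  B4: {j,n} / {n,s}
  B5: {n,w} / ∅
  B6: {s,w} / ∅

Backward fixpoint:
  B0: in=∅ out={n,s}
  B1: in={n,s} out={n,s,y}
  B2: in={n} out=∅
  B3: in={n,s,y} out={n,s}
  B4: in={n,s} out={n,s}
  B5: in=∅ out=∅
  B6: in=∅ out=∅

Interference:
  j: {n,s}
  n: {j,s,y}
  s: {j,n,y}
  w: ∅
  y: {n,s}

N(s) = ["j", "n", "y"]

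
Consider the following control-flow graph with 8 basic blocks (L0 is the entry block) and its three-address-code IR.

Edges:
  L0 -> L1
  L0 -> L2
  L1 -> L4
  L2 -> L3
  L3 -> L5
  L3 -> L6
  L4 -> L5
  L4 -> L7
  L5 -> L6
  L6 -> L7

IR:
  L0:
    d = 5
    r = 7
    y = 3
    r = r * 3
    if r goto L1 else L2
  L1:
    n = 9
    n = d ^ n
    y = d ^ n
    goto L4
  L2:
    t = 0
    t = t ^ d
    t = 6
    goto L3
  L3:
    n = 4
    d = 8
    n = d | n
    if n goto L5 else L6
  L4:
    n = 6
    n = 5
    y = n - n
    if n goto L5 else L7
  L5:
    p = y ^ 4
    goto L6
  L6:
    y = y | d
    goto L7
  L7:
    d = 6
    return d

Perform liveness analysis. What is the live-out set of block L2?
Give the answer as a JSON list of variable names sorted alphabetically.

def/use:
  L0: def={d,r,y} ue=∅
  L1: def={n,y} ue={d}
  L2: def={t} ue={d}
  L3: def={d,n} ue=∅
  L4: def={n,y} ue=∅
  L5: def={p} ue={y}
  L6: def={y} ue={d,y}
  L7: def={d} ue=∅

Backward fixpoint:
  L0 li=∅ lo={d,y}
  L1 li={d} lo={d}
  L2 li={d,y} lo={y}
  L3 li={y} lo={d,y}
  L4 li={d} lo={d,y}
  L5 li={d,y} lo={d,y}
  L6 li={d,y} lo=∅
  L7 li=∅ lo=∅

live-out(L2) = ["y"]

Answer: ["y"]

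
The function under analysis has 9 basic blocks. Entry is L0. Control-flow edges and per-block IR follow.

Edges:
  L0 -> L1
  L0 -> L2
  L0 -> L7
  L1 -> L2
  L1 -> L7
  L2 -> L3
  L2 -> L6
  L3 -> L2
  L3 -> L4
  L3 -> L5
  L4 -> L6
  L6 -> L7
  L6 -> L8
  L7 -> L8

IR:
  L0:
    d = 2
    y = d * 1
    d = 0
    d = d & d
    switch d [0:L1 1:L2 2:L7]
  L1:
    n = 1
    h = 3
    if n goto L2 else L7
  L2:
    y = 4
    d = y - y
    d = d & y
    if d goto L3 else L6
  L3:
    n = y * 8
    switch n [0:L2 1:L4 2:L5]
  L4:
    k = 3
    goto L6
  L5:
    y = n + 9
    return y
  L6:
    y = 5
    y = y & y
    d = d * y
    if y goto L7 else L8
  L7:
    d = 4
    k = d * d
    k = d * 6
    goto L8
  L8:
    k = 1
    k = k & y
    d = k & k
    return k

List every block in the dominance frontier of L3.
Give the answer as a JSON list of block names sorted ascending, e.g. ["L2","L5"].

Answer: ["L2", "L6"]

Analysis:
idom tree: L1←L0 L2←L0 L3←L2 L4←L3 L5←L3 L6←L2 L7←L0 L8←L0
Dom∩ at merges:
  L2: preds {L0,L1,L3}: {L0} ∩ {L0,L1} ∩ {L0,L2,L3} = {L0}; idom=L0
  L6: preds {L2,L4}: {L0,L2} ∩ {L0,L2,L3,L4} = {L0,L2}; idom=L2
  L7: preds {L0,L1,L6}: {L0} ∩ {L0,L1} ∩ {L0,L2,L6} = {L0}; idom=L0
  L8: preds {L6,L7}: {L0,L2,L6} ∩ {L0,L7} = {L0}; idom=L0

DF derivation:
  join L2 pred L0: · stop@L0
  join L2 pred L1: L1 stop@L0
  join L2 pred L3: L3→L2 stop@L0
  join L6 pred L2: · stop@L2
  join L6 pred L4: L4→L3 stop@L2
  join L7 pred L0: · stop@L0
  join L7 pred L1: L1 stop@L0
  join L7 pred L6: L6→L2 stop@L0
  join L8 pred L6: L6→L2 stop@L0
  join L8 pred L7: L7 stop@L0
  L0 → ∅
  L1 → {L2,L7}
  L2 → {L2,L7,L8}
  L3 → {L2,L6}
  L4 → {L6}
  L5 → ∅
  L6 → {L7,L8}
  L7 → {L8}
  L8 → ∅

DF(L3) = ["L2", "L6"]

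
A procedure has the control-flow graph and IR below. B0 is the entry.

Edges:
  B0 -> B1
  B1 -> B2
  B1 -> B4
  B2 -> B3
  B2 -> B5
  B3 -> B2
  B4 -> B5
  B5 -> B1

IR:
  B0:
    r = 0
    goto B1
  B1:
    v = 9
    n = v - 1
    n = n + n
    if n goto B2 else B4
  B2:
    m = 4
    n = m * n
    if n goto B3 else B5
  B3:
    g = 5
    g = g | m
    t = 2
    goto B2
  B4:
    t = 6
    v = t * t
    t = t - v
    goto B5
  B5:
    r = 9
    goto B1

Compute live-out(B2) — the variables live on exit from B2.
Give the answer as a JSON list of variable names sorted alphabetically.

Block summaries:
  B0: {r} / ∅
  B1: {n,v} / ∅
  B2: {m,n} / {n}
  B3: {g,t} / {m}
  B4: {t,v} / ∅
  B5: {r} / ∅

Backward fixpoint:
  B0 li=∅ lo=∅
  B1 li=∅ lo={n}
  B2 li={n} lo={m,n}
  B3 li={m,n} lo={n}
  B4 li=∅ lo=∅
  B5 li=∅ lo=∅

live-out(B2) = ["m", "n"]

Answer: ["m", "n"]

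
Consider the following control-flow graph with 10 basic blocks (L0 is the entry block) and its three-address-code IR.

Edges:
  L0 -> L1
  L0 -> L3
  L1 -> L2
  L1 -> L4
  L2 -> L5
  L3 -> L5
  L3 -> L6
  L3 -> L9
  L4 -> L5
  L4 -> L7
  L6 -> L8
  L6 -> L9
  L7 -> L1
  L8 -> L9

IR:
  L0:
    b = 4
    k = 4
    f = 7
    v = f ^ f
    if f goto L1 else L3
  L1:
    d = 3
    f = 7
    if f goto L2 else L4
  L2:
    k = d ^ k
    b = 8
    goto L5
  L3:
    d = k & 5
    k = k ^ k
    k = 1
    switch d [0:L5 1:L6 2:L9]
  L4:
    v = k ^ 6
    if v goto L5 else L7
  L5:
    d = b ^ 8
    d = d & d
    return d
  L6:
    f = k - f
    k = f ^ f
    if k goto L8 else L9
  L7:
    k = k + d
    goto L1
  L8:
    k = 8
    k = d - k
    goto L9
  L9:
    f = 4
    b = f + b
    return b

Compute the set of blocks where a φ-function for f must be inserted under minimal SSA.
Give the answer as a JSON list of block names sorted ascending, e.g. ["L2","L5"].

Answer: ["L1", "L5", "L9"]

Working:
idom tree: L1←L0 L2←L1 L3←L0 L4←L1 L5←L0 L6←L3 L7←L4 L8←L6 L9←L3
Dom∩ at merges:
  L1: preds {L0,L7}: {L0} ∩ {L0,L1,L4,L7} = {L0}; idom=L0
  L5: preds {L2,L3,L4}: {L0,L1,L2} ∩ {L0,L3} ∩ {L0,L1,L4} = {L0}; idom=L0
  L9: preds {L3,L6,L8}: {L0,L3} ∩ {L0,L3,L6} ∩ {L0,L3,L6,L8} = {L0,L3}; idom=L3

DF derivation:
  join L1 pred L0: · stop@L0
  join L1 pred L7: L7→L4→L1 stop@L0
  join L5 pred L2: L2→L1 stop@L0
  join L5 pred L3: L3 stop@L0
  join L5 pred L4: L4→L1 stop@L0
  join L9 pred L3: · stop@L3
  join L9 pred L6: L6 stop@L3
  join L9 pred L8: L8→L6 stop@L3
  L0 → ∅
  L1 → {L1,L5}
  L2 → {L5}
  L3 → {L5}
  L4 → {L1,L5}
  L5 → ∅
  L6 → {L9}
  L7 → {L1}
  L8 → {L9}
  L9 → ∅

φ for f: defs {L0,L1,L6,L9}
  DF⁺ = {L1,L5,L9}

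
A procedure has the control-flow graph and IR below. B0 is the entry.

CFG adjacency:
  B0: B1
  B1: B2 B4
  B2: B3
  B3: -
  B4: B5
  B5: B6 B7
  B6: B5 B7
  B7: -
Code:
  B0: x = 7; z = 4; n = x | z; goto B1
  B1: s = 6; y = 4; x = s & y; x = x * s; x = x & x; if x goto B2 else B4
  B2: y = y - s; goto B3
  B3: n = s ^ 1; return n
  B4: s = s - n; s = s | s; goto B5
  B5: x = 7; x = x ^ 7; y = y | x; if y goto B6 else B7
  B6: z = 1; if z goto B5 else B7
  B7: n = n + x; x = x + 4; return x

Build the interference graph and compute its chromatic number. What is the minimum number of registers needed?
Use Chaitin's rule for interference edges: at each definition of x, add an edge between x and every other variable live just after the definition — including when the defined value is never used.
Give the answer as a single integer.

def/use:
  B0: {n,x,z} / ∅
  B1: {s,x,y} / ∅
  B2: {y} / {s,y}
  B3: {n} / {s}
  B4: {s} / {n,s}
  B5: {x,y} / {y}
  B6: {z} / ∅
  B7: {n,x} / {n,x}

Live sets:
  B0: in=∅ out={n}
  B1: in={n} out={n,s,y}
  B2: in={s,y} out={s}
  B3: in={s} out=∅
  B4: in={n,s,y} out={n,y}
  B5: in={n,y} out={n,x,y}
  B6: in={n,x,y} out={n,x,y}
  B7: in={n,x} out=∅

Interfere edges:
  n↔{s,x,y,z}
  s↔{n,x,y}
  x↔{n,s,y,z}
  y↔{n,s,x,z}
  z↔{n,x,y}

Colouring:
  lower bound: {n,s,x,y} mutually conflict ⇒ χ ≥ 4
  4-colouring: R0={n}  R1={x}  R2={y}  R3={s,z}
  χ = 4

Answer: 4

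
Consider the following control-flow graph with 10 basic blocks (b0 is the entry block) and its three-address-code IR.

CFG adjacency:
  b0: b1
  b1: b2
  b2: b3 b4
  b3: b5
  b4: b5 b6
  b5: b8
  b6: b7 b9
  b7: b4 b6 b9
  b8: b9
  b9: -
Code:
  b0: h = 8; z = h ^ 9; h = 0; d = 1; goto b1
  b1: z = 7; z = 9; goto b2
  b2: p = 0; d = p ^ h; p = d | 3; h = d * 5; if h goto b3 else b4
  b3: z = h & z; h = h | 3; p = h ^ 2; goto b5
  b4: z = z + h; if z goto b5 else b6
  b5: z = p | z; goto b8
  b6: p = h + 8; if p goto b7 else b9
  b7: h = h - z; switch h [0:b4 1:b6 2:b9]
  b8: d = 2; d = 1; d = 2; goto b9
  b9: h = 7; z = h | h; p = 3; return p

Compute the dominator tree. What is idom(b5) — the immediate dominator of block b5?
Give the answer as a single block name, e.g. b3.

Answer: b2

Derivation:
idom tree: b1←b0 b2←b1 b3←b2 b4←b2 b5←b2 b6←b4 b7←b6 b8←b5 b9←b2
Dom∩ at merges:
  b4: preds {b2,b7}: {b0,b1,b2} ∩ {b0,b1,b2,b4,b6,b7} = {b0,b1,b2}; idom=b2
  b5: preds {b3,b4}: {b0,b1,b2,b3} ∩ {b0,b1,b2,b4} = {b0,b1,b2}; idom=b2
  b6: preds {b4,b7}: {b0,b1,b2,b4} ∩ {b0,b1,b2,b4,b6,b7} = {b0,b1,b2,b4}; idom=b4
  b9: preds {b6,b7,b8}: {b0,b1,b2,b4,b6} ∩ {b0,b1,b2,b4,b6,b7} ∩ {b0,b1,b2,b5,b8} = {b0,b1,b2}; idom=b2

idom(b5) = b2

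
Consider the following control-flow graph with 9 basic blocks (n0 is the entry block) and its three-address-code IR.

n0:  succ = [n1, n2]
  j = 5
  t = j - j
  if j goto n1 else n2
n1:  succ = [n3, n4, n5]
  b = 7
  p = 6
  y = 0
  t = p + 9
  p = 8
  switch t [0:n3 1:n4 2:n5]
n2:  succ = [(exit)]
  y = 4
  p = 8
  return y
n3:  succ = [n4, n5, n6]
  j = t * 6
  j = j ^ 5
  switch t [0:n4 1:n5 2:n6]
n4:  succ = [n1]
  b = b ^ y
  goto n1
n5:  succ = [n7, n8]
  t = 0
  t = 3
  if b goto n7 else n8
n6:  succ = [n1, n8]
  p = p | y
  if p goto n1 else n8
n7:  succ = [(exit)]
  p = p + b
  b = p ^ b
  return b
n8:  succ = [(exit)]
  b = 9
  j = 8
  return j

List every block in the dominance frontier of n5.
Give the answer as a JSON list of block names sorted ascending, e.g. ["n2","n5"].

Answer: ["n8"]

Working:
idom tree: n1←n0 n2←n0 n3←n1 n4←n1 n5←n1 n6←n3 n7←n5 n8←n1
Dom at joins:
  n1: preds {n0,n4,n6}: {n0} ∩ {n0,n1,n4} ∩ {n0,n1,n3,n6} = {n0}; idom=n0
  n4: preds {n1,n3}: {n0,n1} ∩ {n0,n1,n3} = {n0,n1}; idom=n1
  n5: preds {n1,n3}: {n0,n1} ∩ {n0,n1,n3} = {n0,n1}; idom=n1
  n8: preds {n5,n6}: {n0,n1,n5} ∩ {n0,n1,n3,n6} = {n0,n1}; idom=n1

DF walk-up:
  n1←n0: walk · to n0
  n1←n4: walk n4→n1 to n0
  n1←n6: walk n6→n3→n1 to n0
  n4←n1: walk · to n1
  n4←n3: walk n3 to n1
  n5←n1: walk · to n1
  n5←n3: walk n3 to n1
  n8←n5: walk n5 to n1
  n8←n6: walk n6→n3 to n1
  n0 → ∅
  n1 → {n1}
  n2 → ∅
  n3 → {n1,n4,n5,n8}
  n4 → {n1}
  n5 → {n8}
  n6 → {n1,n8}
  n7 → ∅
  n8 → ∅

DF(n5) = ["n8"]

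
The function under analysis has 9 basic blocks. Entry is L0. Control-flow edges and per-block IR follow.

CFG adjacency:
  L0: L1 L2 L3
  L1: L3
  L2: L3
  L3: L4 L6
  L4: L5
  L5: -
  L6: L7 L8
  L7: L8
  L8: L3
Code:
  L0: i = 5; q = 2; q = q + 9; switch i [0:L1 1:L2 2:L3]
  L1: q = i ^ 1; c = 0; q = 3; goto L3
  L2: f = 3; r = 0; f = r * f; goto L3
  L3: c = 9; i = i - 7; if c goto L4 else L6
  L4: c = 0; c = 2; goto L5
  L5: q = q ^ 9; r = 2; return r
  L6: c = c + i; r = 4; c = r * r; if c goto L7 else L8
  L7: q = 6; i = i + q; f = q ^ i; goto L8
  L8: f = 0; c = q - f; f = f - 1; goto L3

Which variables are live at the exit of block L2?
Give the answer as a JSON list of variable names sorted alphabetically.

Block summaries:
  L0: {i,q} / ∅
  L1: {c,q} / {i}
  L2: {f,r} / ∅
  L3: {c,i} / {i}
  L4: {c} / ∅
  L5: {q,r} / {q}
  L6: {c,r} / {c,i}
  L7: {f,i,q} / {i}
  L8: {c,f} / {q}

Liveness:
  L0: in=∅ out={i,q}
  L1: in={i} out={i,q}
  L2: in={i,q} out={i,q}
  L3: in={i,q} out={c,i,q}
  L4: in={q} out={q}
  L5: in={q} out=∅
  L6: in={c,i,q} out={i,q}
  L7: in={i} out={i,q}
  L8: in={i,q} out={i,q}

live-out(L2) = ["i", "q"]

Answer: ["i", "q"]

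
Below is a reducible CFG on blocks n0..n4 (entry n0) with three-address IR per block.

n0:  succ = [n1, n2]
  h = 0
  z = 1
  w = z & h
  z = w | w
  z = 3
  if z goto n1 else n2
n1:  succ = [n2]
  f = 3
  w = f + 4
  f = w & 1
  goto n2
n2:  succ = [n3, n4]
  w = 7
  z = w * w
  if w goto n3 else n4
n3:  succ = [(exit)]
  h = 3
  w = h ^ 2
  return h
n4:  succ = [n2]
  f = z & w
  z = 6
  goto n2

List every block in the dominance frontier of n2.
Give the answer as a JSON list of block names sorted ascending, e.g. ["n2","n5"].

idom tree: n1←n0 n2←n0 n3←n2 n4←n2
Join-block Dom:
  n2: preds {n0,n1,n4}: {n0} ∩ {n0,n1} ∩ {n0,n2,n4} = {n0}; idom=n0

DF derivation:
  join n2 pred n0: · stop@n0
  join n2 pred n1: n1 stop@n0
  join n2 pred n4: n4→n2 stop@n0
  n0: DF=∅
  n1: DF={n2}
  n2: DF={n2}
  n3: DF=∅
  n4: DF={n2}

DF(n2) = ["n2"]

Answer: ["n2"]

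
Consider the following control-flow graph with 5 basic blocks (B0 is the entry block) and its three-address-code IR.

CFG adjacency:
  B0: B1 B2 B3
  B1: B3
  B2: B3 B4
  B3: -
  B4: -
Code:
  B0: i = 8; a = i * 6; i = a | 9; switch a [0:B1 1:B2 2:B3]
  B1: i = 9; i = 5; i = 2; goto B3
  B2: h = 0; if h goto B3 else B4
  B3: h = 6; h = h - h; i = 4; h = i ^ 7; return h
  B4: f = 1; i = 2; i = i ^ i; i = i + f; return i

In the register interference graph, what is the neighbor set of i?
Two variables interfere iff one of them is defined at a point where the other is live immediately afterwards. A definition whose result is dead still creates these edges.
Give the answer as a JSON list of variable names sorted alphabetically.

Answer: ["a", "f"]

Working:
Per-block:
  B0 def {a,i} use ∅
  B1 def {i} use ∅
  B2 def {h} use ∅
  B3 def {h,i} use ∅
  B4 def {f,i} use ∅

Backward fixpoint:
  live B0: ∅→∅
  live B1: ∅→∅
  live B2: ∅→∅
  live B3: ∅→∅
  live B4: ∅→∅

Conflict graph:
  a↔{i}
  f↔{i}
  h↔∅
  i↔{a,f}

N(i) = ["a", "f"]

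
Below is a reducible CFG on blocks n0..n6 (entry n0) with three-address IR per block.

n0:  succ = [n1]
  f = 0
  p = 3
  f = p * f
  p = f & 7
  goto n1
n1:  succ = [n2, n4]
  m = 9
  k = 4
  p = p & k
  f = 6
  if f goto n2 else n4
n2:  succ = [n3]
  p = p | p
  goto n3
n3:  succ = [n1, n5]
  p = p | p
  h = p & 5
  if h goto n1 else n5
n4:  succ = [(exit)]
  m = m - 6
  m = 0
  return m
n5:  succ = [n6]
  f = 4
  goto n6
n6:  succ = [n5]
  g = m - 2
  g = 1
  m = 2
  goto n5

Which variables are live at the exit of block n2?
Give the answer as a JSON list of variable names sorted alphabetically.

Answer: ["m", "p"]

Derivation:
Per-block:
  n0: def={f,p} ue=∅
  n1: def={f,k,m,p} ue={p}
  n2: def={p} ue={p}
  n3: def={h,p} ue={p}
  n4: def={m} ue={m}
  n5: def={f} ue=∅
  n6: def={g,m} ue={m}

Liveness:
  n0 li=∅ lo={p}
  n1 li={p} lo={m,p}
  n2 li={m,p} lo={m,p}
  n3 li={m,p} lo={m,p}
  n4 li={m} lo=∅
  n5 li={m} lo={m}
  n6 li={m} lo={m}

live-out(n2) = ["m", "p"]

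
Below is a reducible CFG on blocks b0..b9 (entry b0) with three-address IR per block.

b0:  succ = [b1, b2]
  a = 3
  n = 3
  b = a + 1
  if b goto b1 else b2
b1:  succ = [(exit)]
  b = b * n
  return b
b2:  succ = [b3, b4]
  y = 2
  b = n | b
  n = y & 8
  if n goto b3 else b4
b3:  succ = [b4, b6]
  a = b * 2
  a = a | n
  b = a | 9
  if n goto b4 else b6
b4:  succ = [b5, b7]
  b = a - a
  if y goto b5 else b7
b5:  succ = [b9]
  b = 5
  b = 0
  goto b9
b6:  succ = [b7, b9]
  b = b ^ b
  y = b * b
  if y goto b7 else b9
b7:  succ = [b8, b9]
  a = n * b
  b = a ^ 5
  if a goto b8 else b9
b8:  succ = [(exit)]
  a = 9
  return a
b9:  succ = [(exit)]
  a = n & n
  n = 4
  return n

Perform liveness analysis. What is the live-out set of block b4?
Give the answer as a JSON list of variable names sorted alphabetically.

Per-block:
  b0 def {a,b,n} use ∅
  b1 def {b} use {b,n}
  b2 def {b,n,y} use {b,n}
  b3 def {a,b} use {b,n}
  b4 def {b} use {a,y}
  b5 def {b} use ∅
  b6 def {b,y} use {b}
  b7 def {a,b} use {b,n}
  b8 def {a} use ∅
  b9 def {a,n} use {n}

Live sets:
  live b0: ∅→{a,b,n}
  live b1: {b,n}→∅
  live b2: {a,b,n}→{a,b,n,y}
  live b3: {b,n,y}→{a,b,n,y}
  live b4: {a,n,y}→{b,n}
  live b5: {n}→{n}
  live b6: {b,n}→{b,n}
  live b7: {b,n}→{n}
  live b8: ∅→∅
  live b9: {n}→∅

live-out(b4) = ["b", "n"]

Answer: ["b", "n"]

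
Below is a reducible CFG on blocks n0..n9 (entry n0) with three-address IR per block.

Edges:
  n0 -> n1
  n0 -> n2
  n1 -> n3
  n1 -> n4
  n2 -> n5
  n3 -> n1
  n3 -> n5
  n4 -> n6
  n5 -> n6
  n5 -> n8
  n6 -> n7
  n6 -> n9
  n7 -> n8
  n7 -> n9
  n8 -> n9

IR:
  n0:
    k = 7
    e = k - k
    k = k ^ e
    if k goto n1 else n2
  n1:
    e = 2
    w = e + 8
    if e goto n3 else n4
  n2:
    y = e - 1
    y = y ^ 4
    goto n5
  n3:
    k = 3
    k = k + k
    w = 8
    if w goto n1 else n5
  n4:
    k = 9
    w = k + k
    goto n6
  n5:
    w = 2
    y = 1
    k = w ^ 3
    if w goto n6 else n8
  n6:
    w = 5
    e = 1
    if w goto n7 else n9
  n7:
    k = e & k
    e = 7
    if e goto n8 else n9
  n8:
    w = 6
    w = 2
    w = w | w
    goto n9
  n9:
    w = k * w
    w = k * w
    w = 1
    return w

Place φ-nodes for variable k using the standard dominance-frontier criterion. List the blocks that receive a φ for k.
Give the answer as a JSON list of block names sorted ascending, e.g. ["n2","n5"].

Answer: ["n1", "n5", "n6", "n8", "n9"]

Derivation:
idom tree: n1←n0 n2←n0 n3←n1 n4←n1 n5←n0 n6←n0 n7←n6 n8←n0 n9←n0
Join-block Dom:
  n1: preds {n0,n3}: {n0} ∩ {n0,n1,n3} = {n0}; idom=n0
  n5: preds {n2,n3}: {n0,n2} ∩ {n0,n1,n3} = {n0}; idom=n0
  n6: preds {n4,n5}: {n0,n1,n4} ∩ {n0,n5} = {n0}; idom=n0
  n8: preds {n5,n7}: {n0,n5} ∩ {n0,n6,n7} = {n0}; idom=n0
  n9: preds {n6,n7,n8}: {n0,n6} ∩ {n0,n6,n7} ∩ {n0,n8} = {n0}; idom=n0

DF derivation:
  n1←n0: walk · to n0
  n1←n3: walk n3→n1 to n0
  n5←n2: walk n2 to n0
  n5←n3: walk n3→n1 to n0
  n6←n4: walk n4→n1 to n0
  n6←n5: walk n5 to n0
  n8←n5: walk n5 to n0
  n8←n7: walk n7→n6 to n0
  n9←n6: walk n6 to n0
  n9←n7: walk n7→n6 to n0
  n9←n8: walk n8 to n0
  n0: DF=∅
  n1: DF={n1,n5,n6}
  n2: DF={n5}
  n3: DF={n1,n5}
  n4: DF={n6}
  n5: DF={n6,n8}
  n6: DF={n8,n9}
  n7: DF={n8,n9}
  n8: DF={n9}
  n9: DF=∅

φ for k: defs {n0,n3,n4,n5,n7}
  DF⁺ = {n1,n5,n6,n8,n9}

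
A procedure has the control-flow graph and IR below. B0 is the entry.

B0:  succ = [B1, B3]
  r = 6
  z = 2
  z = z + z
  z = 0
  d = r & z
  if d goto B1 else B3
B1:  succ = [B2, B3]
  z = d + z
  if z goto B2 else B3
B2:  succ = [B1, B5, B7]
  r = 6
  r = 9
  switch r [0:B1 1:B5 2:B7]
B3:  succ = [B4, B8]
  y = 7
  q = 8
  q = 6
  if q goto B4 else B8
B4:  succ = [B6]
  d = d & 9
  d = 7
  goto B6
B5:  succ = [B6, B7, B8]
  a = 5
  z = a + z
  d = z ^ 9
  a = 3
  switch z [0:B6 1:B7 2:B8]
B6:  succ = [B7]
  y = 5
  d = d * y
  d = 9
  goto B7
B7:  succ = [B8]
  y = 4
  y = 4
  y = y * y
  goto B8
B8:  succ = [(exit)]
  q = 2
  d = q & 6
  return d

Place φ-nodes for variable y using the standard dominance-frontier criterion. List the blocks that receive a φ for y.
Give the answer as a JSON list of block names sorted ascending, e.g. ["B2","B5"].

idom tree: B1←B0 B2←B1 B3←B0 B4←B3 B5←B2 B6←B0 B7←B0 B8←B0
Dom at joins:
  B1: preds {B0,B2}: {B0} ∩ {B0,B1,B2} = {B0}; idom=B0
  B3: preds {B0,B1}: {B0} ∩ {B0,B1} = {B0}; idom=B0
  B6: preds {B4,B5}: {B0,B3,B4} ∩ {B0,B1,B2,B5} = {B0}; idom=B0
  B7: preds {B2,B5,B6}: {B0,B1,B2} ∩ {B0,B1,B2,B5} ∩ {B0,B6} = {B0}; idom=B0
  B8: preds {B3,B5,B7}: {B0,B3} ∩ {B0,B1,B2,B5} ∩ {B0,B7} = {B0}; idom=B0

DF derivation:
  join B1 pred B0: · stop@B0
  join B1 pred B2: B2→B1 stop@B0
  join B3 pred B0: · stop@B0
  join B3 pred B1: B1 stop@B0
  join B6 pred B4: B4→B3 stop@B0
  join B6 pred B5: B5→B2→B1 stop@B0
  join B7 pred B2: B2→B1 stop@B0
  join B7 pred B5: B5→B2→B1 stop@B0
  join B7 pred B6: B6 stop@B0
  join B8 pred B3: B3 stop@B0
  join B8 pred B5: B5→B2→B1 stop@B0
  join B8 pred B7: B7 stop@B0
  B0: DF=∅
  B1: DF={B1,B3,B6,B7,B8}
  B2: DF={B1,B6,B7,B8}
  B3: DF={B6,B8}
  B4: DF={B6}
  B5: DF={B6,B7,B8}
  B6: DF={B7}
  B7: DF={B8}
  B8: DF=∅

φ for y: defs {B3,B6,B7}
  DF⁺ = {B6,B7,B8}

Answer: ["B6", "B7", "B8"]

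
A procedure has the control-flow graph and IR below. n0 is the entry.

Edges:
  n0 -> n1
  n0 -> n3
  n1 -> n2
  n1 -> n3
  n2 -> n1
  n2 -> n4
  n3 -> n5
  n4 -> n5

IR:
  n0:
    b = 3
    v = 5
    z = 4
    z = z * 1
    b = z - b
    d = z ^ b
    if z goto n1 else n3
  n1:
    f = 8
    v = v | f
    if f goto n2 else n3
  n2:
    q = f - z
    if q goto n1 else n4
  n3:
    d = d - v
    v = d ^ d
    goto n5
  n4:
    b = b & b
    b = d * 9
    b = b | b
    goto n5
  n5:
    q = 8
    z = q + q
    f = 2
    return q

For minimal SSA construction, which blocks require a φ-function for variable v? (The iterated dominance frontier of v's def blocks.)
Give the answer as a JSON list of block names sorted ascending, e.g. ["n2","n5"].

idom tree: n1←n0 n2←n1 n3←n0 n4←n2 n5←n0
Dom∩ at merges:
  n1: preds {n0,n2}: {n0} ∩ {n0,n1,n2} = {n0}; idom=n0
  n3: preds {n0,n1}: {n0} ∩ {n0,n1} = {n0}; idom=n0
  n5: preds {n3,n4}: {n0,n3} ∩ {n0,n1,n2,n4} = {n0}; idom=n0

DF walk-up:
  join n1 pred n0: · stop@n0
  join n1 pred n2: n2→n1 stop@n0
  join n3 pred n0: · stop@n0
  join n3 pred n1: n1 stop@n0
  join n5 pred n3: n3 stop@n0
  join n5 pred n4: n4→n2→n1 stop@n0
  n0: DF=∅
  n1: DF={n1,n3,n5}
  n2: DF={n1,n5}
  n3: DF={n5}
  n4: DF={n5}
  n5: DF=∅

φ for v: defs {n0,n1,n3}
  DF⁺ = {n1,n3,n5}

Answer: ["n1", "n3", "n5"]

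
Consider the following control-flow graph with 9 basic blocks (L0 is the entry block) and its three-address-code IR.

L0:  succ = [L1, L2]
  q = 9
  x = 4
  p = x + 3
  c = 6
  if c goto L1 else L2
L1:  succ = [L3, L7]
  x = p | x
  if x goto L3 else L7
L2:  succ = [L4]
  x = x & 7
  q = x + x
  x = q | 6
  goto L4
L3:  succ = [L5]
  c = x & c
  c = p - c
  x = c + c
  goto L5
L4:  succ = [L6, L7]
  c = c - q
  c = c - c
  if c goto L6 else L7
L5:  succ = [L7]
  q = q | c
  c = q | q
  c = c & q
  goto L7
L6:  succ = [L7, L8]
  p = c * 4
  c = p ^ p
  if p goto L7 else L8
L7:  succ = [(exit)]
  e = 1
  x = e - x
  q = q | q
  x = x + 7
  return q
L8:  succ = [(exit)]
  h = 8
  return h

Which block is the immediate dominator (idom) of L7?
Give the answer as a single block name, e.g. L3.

idom tree: L1←L0 L2←L0 L3←L1 L4←L2 L5←L3 L6←L4 L7←L0 L8←L6
Join-block Dom:
  L7: preds {L1,L4,L5,L6}: {L0,L1} ∩ {L0,L2,L4} ∩ {L0,L1,L3,L5} ∩ {L0,L2,L4,L6} = {L0}; idom=L0

idom(L7) = L0

Answer: L0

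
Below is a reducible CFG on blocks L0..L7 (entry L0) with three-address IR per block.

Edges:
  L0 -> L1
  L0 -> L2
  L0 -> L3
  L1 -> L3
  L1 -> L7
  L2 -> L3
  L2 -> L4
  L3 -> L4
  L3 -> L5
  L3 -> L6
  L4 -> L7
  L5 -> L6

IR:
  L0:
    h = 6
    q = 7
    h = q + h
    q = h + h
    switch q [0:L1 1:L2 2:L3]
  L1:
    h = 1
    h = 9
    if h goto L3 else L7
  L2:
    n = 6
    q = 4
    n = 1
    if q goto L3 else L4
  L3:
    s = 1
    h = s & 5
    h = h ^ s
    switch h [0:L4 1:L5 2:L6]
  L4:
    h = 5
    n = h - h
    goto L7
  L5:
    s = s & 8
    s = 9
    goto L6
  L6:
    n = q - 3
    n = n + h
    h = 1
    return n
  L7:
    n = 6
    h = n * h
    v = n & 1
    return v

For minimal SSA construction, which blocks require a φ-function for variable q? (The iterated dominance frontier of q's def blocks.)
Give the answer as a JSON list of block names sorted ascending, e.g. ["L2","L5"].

Answer: ["L3", "L4", "L7"]

Derivation:
idom tree: L1←L0 L2←L0 L3←L0 L4←L0 L5←L3 L6←L3 L7←L0
Dom∩ at merges:
  L3: preds {L0,L1,L2}: {L0} ∩ {L0,L1} ∩ {L0,L2} = {L0}; idom=L0
  L4: preds {L2,L3}: {L0,L2} ∩ {L0,L3} = {L0}; idom=L0
  L6: preds {L3,L5}: {L0,L3} ∩ {L0,L3,L5} = {L0,L3}; idom=L3
  L7: preds {L1,L4}: {L0,L1} ∩ {L0,L4} = {L0}; idom=L0

DF walk-up:
  join L3 pred L0: · stop@L0
  join L3 pred L1: L1 stop@L0
  join L3 pred L2: L2 stop@L0
  join L4 pred L2: L2 stop@L0
  join L4 pred L3: L3 stop@L0
  join L6 pred L3: · stop@L3
  join L6 pred L5: L5 stop@L3
  join L7 pred L1: L1 stop@L0
  join L7 pred L4: L4 stop@L0
  DF(L0)=∅
  DF(L1)={L3,L7}
  DF(L2)={L3,L4}
  DF(L3)={L4}
  DF(L4)={L7}
  DF(L5)={L6}
  DF(L6)=∅
  DF(L7)=∅

φ for q: defs {L0,L2}
  DF⁺ = {L3,L4,L7}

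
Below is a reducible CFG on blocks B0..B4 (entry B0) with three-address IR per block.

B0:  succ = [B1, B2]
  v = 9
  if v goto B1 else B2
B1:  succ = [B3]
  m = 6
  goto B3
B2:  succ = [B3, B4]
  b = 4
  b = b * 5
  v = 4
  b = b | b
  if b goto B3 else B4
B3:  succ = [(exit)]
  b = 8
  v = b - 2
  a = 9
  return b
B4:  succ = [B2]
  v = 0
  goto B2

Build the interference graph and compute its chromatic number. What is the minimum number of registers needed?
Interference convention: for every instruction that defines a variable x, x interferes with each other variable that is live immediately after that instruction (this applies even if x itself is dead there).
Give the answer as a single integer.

Answer: 2

Derivation:
Block summaries:
  B0: {v} / ∅
  B1: {m} / ∅
  B2: {b,v} / ∅
  B3: {a,b,v} / ∅
  B4: {v} / ∅

Liveness:
  B0 li=∅ lo=∅
  B1 li=∅ lo=∅
  B2 li=∅ lo=∅
  B3 li=∅ lo=∅
  B4 li=∅ lo=∅

Conflict graph:
  a: {b}
  b: {a,v}
  m: ∅
  v: {b}

Chromatic number:
  clique {a,b} ⇒ need ≥ 2
  assign a→R1 b→R0 m→R0 v→R1 — no edge inside a register ⇒ χ ≤ 2
  χ = 2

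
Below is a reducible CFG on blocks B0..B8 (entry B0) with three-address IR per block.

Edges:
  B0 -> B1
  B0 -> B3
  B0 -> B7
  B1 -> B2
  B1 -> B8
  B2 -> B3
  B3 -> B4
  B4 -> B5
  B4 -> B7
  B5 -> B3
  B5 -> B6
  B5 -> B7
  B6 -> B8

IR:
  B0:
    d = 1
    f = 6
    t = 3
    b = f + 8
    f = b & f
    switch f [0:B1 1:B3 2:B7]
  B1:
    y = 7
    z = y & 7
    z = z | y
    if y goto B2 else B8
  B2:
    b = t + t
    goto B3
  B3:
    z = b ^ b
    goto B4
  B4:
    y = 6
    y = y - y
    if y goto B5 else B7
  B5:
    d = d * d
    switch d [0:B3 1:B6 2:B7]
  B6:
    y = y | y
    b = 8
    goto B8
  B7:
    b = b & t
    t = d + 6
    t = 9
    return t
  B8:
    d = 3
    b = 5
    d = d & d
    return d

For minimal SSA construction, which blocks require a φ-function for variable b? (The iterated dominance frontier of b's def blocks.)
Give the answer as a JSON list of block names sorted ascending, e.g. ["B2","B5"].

idom tree: B1←B0 B2←B1 B3←B0 B4←B3 B5←B4 B6←B5 B7←B0 B8←B0
Dom at joins:
  B3: preds {B0,B2,B5}: {B0} ∩ {B0,B1,B2} ∩ {B0,B3,B4,B5} = {B0}; idom=B0
  B7: preds {B0,B4,B5}: {B0} ∩ {B0,B3,B4} ∩ {B0,B3,B4,B5} = {B0}; idom=B0
  B8: preds {B1,B6}: {B0,B1} ∩ {B0,B3,B4,B5,B6} = {B0}; idom=B0

Frontier:
  join B3 pred B0: · stop@B0
  join B3 pred B2: B2→B1 stop@B0
  join B3 pred B5: B5→B4→B3 stop@B0
  join B7 pred B0: · stop@B0
  join B7 pred B4: B4→B3 stop@B0
  join B7 pred B5: B5→B4→B3 stop@B0
  join B8 pred B1: B1 stop@B0
  join B8 pred B6: B6→B5→B4→B3 stop@B0
  B0: DF=∅
  B1: DF={B3,B8}
  B2: DF={B3}
  B3: DF={B3,B7,B8}
  B4: DF={B3,B7,B8}
  B5: DF={B3,B7,B8}
  B6: DF={B8}
  B7: DF=∅
  B8: DF=∅

φ for b: defs {B0,B2,B6,B7,B8}
  DF⁺ = {B3,B7,B8}

Answer: ["B3", "B7", "B8"]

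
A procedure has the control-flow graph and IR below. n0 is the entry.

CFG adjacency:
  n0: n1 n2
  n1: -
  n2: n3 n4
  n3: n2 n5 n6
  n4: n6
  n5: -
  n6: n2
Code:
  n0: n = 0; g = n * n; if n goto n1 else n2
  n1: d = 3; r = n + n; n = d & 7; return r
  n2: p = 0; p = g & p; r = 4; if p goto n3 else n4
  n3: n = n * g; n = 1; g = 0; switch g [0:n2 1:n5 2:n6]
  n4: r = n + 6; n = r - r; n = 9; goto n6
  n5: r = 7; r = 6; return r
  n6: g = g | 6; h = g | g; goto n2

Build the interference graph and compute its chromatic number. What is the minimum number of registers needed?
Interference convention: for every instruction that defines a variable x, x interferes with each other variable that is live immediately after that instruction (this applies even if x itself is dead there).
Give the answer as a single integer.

Per-block:
  n0: def={g,n} ue=∅
  n1: def={d,n,r} ue={n}
  n2: def={p,r} ue={g}
  n3: def={g,n} ue={g,n}
  n4: def={n,r} ue={n}
  n5: def={r} ue=∅
  n6: def={g,h} ue={g}

Liveness:
  n0: in=∅ out={g,n}
  n1: in={n} out=∅
  n2: in={g,n} out={g,n}
  n3: in={g,n} out={g,n}
  n4: in={g,n} out={g,n}
  n5: in=∅ out=∅
  n6: in={g,n} out={g,n}

Interfere edges:
  d: {n,r}
  g: {h,n,p,r}
  h: {g,n}
  n: {d,g,h,p,r}
  p: {g,n,r}
  r: {d,g,n,p}

Chromatic number:
  clique {g,n,p,r} ⇒ need ≥ 4
  4-colouring: c0={n}  c1={d,g}  c2={h,r}  c3={p}
  χ = 4

Answer: 4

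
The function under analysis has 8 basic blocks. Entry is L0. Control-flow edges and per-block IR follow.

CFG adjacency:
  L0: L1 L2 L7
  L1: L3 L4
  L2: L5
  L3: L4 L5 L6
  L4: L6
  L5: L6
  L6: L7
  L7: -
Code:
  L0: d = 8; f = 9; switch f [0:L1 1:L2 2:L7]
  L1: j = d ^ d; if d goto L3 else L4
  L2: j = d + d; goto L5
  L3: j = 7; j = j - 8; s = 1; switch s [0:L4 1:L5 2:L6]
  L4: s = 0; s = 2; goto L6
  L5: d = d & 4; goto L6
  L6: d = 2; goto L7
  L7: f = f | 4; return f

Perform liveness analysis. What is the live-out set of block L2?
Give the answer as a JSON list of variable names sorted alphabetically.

Block summaries:
  L0 def {d,f} use ∅
  L1 def {j} use {d}
  L2 def {j} use {d}
  L3 def {j,s} use ∅
  L4 def {s} use ∅
  L5 def {d} use {d}
  L6 def {d} use ∅
  L7 def {f} use {f}

Live sets:
  live L0: ∅→{d,f}
  live L1: {d,f}→{d,f}
  live L2: {d,f}→{d,f}
  live L3: {d,f}→{d,f}
  live L4: {f}→{f}
  live L5: {d,f}→{f}
  live L6: {f}→{f}
  live L7: {f}→∅

live-out(L2) = ["d", "f"]

Answer: ["d", "f"]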